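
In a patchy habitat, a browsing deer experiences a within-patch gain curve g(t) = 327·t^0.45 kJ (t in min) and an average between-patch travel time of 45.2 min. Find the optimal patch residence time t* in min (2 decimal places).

36.98 min

Maximise g(t)/(T+t): set derivative to zero → g'(t)(T+t) = g(t).
g'(t) = 0.45·327·t^-0.55. Setting 0.45·327·t^-0.55 = 327·t^0.45/(45.2+t) gives 0.45(45.2+t) = t, so 0.55·t = 0.45×45.2.
t* = 0.45×45.2/0.55 = 36.98 min.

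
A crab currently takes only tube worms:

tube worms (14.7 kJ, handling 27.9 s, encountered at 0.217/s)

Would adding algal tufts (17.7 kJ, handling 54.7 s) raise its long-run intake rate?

Intake rate on the current diet: R = (0.217×14.7) / (1 + 0.217×27.9) = 3.19/7.054 = 0.4522 kJ/s.
algal tufts: E/h = 17.7/54.7 = 0.3236 kJ/s.
0.3236 < 0.4522, so adding algal tufts would lower the average — exclude it.

No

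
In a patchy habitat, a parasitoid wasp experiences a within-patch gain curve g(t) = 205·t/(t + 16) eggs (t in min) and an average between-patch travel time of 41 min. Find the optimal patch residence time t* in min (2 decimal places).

25.61 min

Optimal t* satisfies g'(t*) = g(t*)/(T + t*).
g'(t) = 205·16/(t + 16)². Setting 205·16/(t+16)² = 205t/[(t+16)(41+t)] gives 16(41+t) = t(t+16), so t² = 16×41 = 656.
t* = √656 = 25.61 min.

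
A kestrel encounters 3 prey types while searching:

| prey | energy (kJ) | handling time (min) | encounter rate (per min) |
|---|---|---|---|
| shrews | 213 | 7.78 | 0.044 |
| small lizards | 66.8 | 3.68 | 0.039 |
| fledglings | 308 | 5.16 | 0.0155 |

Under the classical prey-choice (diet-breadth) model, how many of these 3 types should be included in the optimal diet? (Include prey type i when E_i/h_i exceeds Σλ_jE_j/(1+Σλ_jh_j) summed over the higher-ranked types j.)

Rank by E/h (kJ/min): fledglings 59.7, shrews 27.4, small lizards 18.2. Include each in turn until the next type's E/h falls below the running intake rate.
Rate on top 1: 4.42. shrews: 27.4 > 4.42 → include.
Rate on top 2: 9.946. small lizards: 18.2 > 9.946 → include.
Optimal diet: fledglings, shrews, small lizards — 3 of 3 types.

3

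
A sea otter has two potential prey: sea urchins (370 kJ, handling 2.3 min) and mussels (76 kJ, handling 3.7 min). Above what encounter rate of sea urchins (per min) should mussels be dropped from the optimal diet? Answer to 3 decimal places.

0.064 per min

At the threshold, the rate on sea urchins alone equals the profitability of mussels: λ·370/(1 + λ·2.3) = 76/3.7 = 20.54.
Rearranging, λ(370 − 20.54×2.3) = 20.54, so λ = 20.54/322.8 = 0.06364 per min.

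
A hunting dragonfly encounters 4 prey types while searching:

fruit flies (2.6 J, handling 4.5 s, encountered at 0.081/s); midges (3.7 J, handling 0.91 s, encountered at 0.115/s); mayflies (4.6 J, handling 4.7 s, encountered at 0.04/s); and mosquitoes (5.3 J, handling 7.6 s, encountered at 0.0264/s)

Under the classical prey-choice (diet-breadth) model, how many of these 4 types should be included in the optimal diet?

4

Rank by E/h (J/s): midges 4.07, mayflies 0.979, mosquitoes 0.697, fruit flies 0.578. Include each in turn until the next type's E/h falls below the running intake rate.
Rate on top 1: 0.3852. mayflies: 0.979 > 0.3852 → include.
Rate on top 2: 0.4715. mosquitoes: 0.697 > 0.4715 → include.
Rate on top 3: 0.5019. fruit flies: 0.578 > 0.5019 → include.
Optimal diet: midges, mayflies, mosquitoes, fruit flies — 4 of 4 types.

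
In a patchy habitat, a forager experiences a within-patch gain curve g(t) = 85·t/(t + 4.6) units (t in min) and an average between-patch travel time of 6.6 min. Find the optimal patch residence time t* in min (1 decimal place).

5.5 min

Maximise g(t)/(T+t): set derivative to zero → g'(t)(T+t) = g(t).
g'(t) = 85·4.6/(t + 4.6)². Setting 85·4.6/(t+4.6)² = 85t/[(t+4.6)(6.6+t)] gives 4.6(6.6+t) = t(t+4.6), so t² = 4.6×6.6 = 30.36.
t* = √30.36 = 5.51 min.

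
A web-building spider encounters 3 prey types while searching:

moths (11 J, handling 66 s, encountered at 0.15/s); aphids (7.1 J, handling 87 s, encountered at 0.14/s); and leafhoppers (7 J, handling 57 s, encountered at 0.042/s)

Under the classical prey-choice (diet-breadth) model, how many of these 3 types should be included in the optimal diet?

E/h in descending order: moths 0.167, leafhoppers 0.123, aphids 0.0816 J/s. The optimal diet is the largest prefix of this list for which every included type satisfies E_i/h_i > R on the types above it.
Rate on top 1: 0.1514. leafhoppers: 0.123 < 0.1514 → exclude; stop.
Optimal diet: moths — 1 of 3 types.

1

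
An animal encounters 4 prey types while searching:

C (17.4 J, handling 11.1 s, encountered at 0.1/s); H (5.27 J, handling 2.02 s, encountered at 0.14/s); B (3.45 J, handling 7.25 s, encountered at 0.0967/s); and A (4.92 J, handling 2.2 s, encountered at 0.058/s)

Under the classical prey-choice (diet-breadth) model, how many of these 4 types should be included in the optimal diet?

3

E/h in descending order: H 2.61, A 2.24, C 1.57, B 0.476 J/s. The optimal diet is the largest prefix of this list for which every included type satisfies E_i/h_i > R on the types above it.
Rate on top 1: 0.5751. A: 2.24 > 0.5751 → include.
Rate on top 2: 0.7254. C: 1.57 > 0.7254 → include.
Rate on top 3: 1.096. B: 0.476 < 1.096 → exclude; stop.
Optimal diet: H, A, C — 3 of 4 types.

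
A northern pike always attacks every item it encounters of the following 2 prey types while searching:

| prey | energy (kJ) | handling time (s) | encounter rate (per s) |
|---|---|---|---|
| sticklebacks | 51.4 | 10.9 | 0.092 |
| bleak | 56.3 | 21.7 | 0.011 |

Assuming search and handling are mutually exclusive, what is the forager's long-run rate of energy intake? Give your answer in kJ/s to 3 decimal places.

2.386 kJ/s

R = Σλ_iE_i / (1 + Σλ_ih_i)
Numerator: 0.092×51.4 + 0.011×56.3 = 5.348
Denominator: 1 + 0.092×10.9 + 0.011×21.7 = 2.241
R = 5.348/2.241 = 2.386 kJ/s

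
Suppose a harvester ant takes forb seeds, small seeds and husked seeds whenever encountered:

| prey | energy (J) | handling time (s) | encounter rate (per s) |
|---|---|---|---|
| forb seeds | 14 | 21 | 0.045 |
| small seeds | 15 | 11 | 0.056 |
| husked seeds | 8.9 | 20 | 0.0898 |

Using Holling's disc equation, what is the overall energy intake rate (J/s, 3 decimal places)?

R = (0.045×14 + 0.056×15 + 0.0898×8.9) / (1 + 0.045×21 + 0.056×11 + 0.0898×20) = 2.269/4.357 = 0.5208 J/s.

0.521 J/s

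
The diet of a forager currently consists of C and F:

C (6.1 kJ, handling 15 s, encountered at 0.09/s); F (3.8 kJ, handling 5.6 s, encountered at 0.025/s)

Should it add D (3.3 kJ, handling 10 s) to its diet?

Yes

On C and F alone, R = ΣλE/(1+Σλh) = 0.644/2.49 = 0.2586 kJ/s.
D: E/h = 3.3/10 = 0.33 kJ/s.
Since 0.33 > R, including D increases the long-run rate.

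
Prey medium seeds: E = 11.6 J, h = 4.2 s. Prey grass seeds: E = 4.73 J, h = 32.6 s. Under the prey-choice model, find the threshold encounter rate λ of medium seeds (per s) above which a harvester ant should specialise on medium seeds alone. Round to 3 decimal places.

At the threshold, the rate on medium seeds alone equals the profitability of grass seeds: λ·11.6/(1 + λ·4.2) = 4.73/32.6 = 0.1451.
Rearranging, λ(11.6 − 0.1451×4.2) = 0.1451, so λ = 0.1451/10.99 = 0.0132 per s.

0.013 per s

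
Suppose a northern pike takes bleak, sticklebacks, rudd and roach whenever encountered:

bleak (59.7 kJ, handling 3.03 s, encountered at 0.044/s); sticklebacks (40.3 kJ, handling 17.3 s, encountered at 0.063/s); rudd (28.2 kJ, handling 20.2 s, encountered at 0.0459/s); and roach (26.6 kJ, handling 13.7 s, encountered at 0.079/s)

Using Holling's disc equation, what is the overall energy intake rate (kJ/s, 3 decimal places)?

2.023 kJ/s

Energy encountered per unit search time: 0.044×59.7 + 0.063×40.3 + 0.0459×28.2 + 0.079×26.6 = 8.561 kJ/s.
Handling time per unit search time: 0.044×3.03 + 0.063×17.3 + 0.0459×20.2 + 0.079×13.7 = 3.233.
Rate = 8.561/(1 + 3.233) = 2.023 kJ/s.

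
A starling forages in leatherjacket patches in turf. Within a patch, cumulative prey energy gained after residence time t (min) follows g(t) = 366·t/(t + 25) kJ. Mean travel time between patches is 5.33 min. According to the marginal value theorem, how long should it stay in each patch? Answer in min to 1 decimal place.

Optimal t* satisfies g'(t*) = g(t*)/(T + t*).
g'(t) = 366·25/(t + 25)². Setting 366·25/(t+25)² = 366t/[(t+25)(5.33+t)] gives 25(5.33+t) = t(t+25), so t² = 25×5.33 = 133.2.
t* = √133.2 = 11.54 min.

11.5 min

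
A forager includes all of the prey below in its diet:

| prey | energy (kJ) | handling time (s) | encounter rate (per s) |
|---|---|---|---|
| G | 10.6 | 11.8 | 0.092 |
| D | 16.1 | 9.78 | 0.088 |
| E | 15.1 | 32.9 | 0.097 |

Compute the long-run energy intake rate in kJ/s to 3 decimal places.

R = Σλ_iE_i / (1 + Σλ_ih_i)
Numerator: 0.092×10.6 + 0.088×16.1 + 0.097×15.1 = 3.857
Denominator: 1 + 0.092×11.8 + 0.088×9.78 + 0.097×32.9 = 6.138
R = 3.857/6.138 = 0.6284 kJ/s

0.628 kJ/s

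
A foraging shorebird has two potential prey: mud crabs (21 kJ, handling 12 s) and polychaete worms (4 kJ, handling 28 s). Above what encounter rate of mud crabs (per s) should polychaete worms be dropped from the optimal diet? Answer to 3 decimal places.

0.007 per s

The zero-one rule: include polychaete worms iff E₂/h₂ > λE₁/(1+λh₁). Equality gives the switch point.
λE₁h₂ = E₂ + λE₂h₁ ⇒ λ = E₂/(E₁h₂ − E₂h₁) = 4/(588 − 48) = 0.007407 per s.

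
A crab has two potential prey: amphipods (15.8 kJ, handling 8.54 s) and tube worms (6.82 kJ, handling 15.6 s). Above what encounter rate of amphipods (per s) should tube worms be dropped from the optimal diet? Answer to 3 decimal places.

Drop tube worms once their profitability E₂/h₂ falls below the rate achievable on amphipods alone: E₂/h₂ = λE₁/(1 + λh₁).
Solve for λ: λE₁h₂ = E₂(1 + λh₁) → λ(E₁h₂ − E₂h₁) = E₂ → λ = E₂/(E₁h₂ − E₂h₁).
λ = 6.82/(15.8×15.6 − 6.82×8.54) = 6.82/188.2 = 0.03623 per s.

0.036 per s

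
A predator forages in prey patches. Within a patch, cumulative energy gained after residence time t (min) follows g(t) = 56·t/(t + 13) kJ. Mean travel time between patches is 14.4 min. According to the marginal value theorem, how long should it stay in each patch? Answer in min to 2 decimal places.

13.68 min

Optimal t* satisfies g'(t*) = g(t*)/(T + t*).
g'(t) = 56·13/(t + 13)². Setting 56·13/(t+13)² = 56t/[(t+13)(14.4+t)] gives 13(14.4+t) = t(t+13), so t² = 13×14.4 = 187.2.
t* = √187.2 = 13.68 min.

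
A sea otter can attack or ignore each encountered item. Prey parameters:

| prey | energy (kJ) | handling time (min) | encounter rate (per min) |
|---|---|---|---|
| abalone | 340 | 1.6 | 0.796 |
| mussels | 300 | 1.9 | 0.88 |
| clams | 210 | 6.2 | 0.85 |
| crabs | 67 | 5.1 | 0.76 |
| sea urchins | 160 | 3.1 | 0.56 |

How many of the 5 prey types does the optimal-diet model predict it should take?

2

Rank by E/h (kJ/min): abalone 212, mussels 158, sea urchins 51.6, clams 33.9, crabs 13.1. Include each in turn until the next type's E/h falls below the running intake rate.
Rate on top 1: 119. mussels: 158 > 119 → include.
Rate on top 2: 135.5. sea urchins: 51.6 < 135.5 → exclude; stop.
Optimal diet: abalone, mussels — 2 of 5 types.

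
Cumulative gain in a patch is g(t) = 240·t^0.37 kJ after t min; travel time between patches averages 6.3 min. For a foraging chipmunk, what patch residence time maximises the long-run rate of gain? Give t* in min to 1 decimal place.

Maximise g(t)/(T+t): set derivative to zero → g'(t)(T+t) = g(t).
g'(t) = 0.37·240·t^-0.63. Setting 0.37·240·t^-0.63 = 240·t^0.37/(6.3+t) gives 0.37(6.3+t) = t, so 0.63·t = 0.37×6.3.
t* = 0.37×6.3/0.63 = 3.7 min.

3.7 min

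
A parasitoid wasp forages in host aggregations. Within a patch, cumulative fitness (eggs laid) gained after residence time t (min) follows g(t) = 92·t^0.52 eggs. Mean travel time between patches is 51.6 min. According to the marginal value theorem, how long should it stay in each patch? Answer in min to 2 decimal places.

Maximise g(t)/(T+t): set derivative to zero → g'(t)(T+t) = g(t).
g'(t) = 0.52·92·t^-0.48. Setting 0.52·92·t^-0.48 = 92·t^0.52/(51.6+t) gives 0.52(51.6+t) = t, so 0.48·t = 0.52×51.6.
t* = 0.52×51.6/0.48 = 55.9 min.

55.90 min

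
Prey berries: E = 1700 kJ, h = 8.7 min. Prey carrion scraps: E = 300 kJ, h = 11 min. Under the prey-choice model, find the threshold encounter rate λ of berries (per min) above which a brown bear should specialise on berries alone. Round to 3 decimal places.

At the threshold, the rate on berries alone equals the profitability of carrion scraps: λ·1700/(1 + λ·8.7) = 300/11 = 27.27.
Rearranging, λ(1700 − 27.27×8.7) = 27.27, so λ = 27.27/1463 = 0.01865 per min.

0.019 per min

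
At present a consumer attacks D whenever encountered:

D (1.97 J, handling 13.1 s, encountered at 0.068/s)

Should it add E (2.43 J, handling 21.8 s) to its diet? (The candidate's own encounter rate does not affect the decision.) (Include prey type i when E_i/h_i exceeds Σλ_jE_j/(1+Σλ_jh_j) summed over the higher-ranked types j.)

Yes

Current rate: (0.068×1.97)/(1 + 0.068×13.1) = 0.07085 J/s.
Profitability of E: 2.43/21.8 = 0.1115 J/s.
0.1115 > 0.07085, so adding E raises the average — include it.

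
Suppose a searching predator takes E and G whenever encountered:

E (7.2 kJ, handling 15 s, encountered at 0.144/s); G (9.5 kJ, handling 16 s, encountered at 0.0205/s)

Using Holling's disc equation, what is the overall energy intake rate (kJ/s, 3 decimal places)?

0.353 kJ/s

R = (0.144×7.2 + 0.0205×9.5) / (1 + 0.144×15 + 0.0205×16) = 1.232/3.488 = 0.3531 kJ/s.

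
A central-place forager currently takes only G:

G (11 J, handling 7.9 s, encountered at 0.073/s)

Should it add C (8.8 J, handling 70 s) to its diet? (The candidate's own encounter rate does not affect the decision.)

No

Intake rate on the current diet: R = (0.073×11) / (1 + 0.073×7.9) = 0.803/1.577 = 0.5093 J/s.
C: E/h = 8.8/70 = 0.1257 J/s.
Since 0.1257 < R, time spent handling C is better spent searching.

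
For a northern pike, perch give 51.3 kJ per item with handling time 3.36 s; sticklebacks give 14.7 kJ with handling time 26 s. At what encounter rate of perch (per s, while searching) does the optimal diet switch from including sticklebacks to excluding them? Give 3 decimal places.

The zero-one rule: include sticklebacks iff E₂/h₂ > λE₁/(1+λh₁). Equality gives the switch point.
λE₁h₂ = E₂ + λE₂h₁ ⇒ λ = E₂/(E₁h₂ − E₂h₁) = 14.7/(1334 − 49.39) = 0.01144 per s.

0.011 per s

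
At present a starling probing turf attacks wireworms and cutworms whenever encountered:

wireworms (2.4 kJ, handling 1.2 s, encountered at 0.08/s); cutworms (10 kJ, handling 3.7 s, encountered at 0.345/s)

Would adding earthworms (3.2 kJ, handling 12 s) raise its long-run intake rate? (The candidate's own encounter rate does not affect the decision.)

Current rate: (0.08×2.4 + 0.345×10)/(1 + 0.08×1.2 + 0.345×3.7) = 1.535 kJ/s.
earthworms: E/h = 3.2/12 = 0.2667 kJ/s.
0.2667 < 1.535, so adding earthworms would lower the average — exclude it.

No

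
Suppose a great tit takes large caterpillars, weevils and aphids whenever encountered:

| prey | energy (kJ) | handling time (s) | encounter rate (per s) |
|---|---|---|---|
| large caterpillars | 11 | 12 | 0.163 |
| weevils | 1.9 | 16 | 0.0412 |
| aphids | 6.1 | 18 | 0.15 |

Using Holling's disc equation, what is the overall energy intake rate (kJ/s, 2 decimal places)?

0.44 kJ/s

R = Σλ_iE_i / (1 + Σλ_ih_i)
Numerator: 0.163×11 + 0.0412×1.9 + 0.15×6.1 = 2.786
Denominator: 1 + 0.163×12 + 0.0412×16 + 0.15×18 = 6.315
R = 2.786/6.315 = 0.4412 kJ/s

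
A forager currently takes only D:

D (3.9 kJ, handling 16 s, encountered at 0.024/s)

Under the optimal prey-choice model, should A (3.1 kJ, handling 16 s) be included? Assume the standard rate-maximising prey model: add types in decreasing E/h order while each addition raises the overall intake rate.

Intake rate on the current diet: R = (0.024×3.9) / (1 + 0.024×16) = 0.0936/1.384 = 0.06763 kJ/s.
A: E/h = 3.1/16 = 0.1938 kJ/s.
Since 0.1938 > R, including A increases the long-run rate.

Yes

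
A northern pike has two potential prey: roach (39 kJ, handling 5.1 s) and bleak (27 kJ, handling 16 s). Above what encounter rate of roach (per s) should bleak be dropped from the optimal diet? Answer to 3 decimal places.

At the threshold, the rate on roach alone equals the profitability of bleak: λ·39/(1 + λ·5.1) = 27/16 = 1.688.
Rearranging, λ(39 − 1.688×5.1) = 1.688, so λ = 1.688/30.39 = 0.05552 per s.

0.056 per s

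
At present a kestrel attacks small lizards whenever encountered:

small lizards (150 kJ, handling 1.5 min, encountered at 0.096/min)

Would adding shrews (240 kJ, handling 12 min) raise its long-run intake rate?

Intake rate on the current diet: R = (0.096×150) / (1 + 0.096×1.5) = 14.4/1.144 = 12.59 kJ/min.
Profitability of shrews: 240/12 = 20 kJ/min.
20 > 12.59, so adding shrews raises the average — include it.

Yes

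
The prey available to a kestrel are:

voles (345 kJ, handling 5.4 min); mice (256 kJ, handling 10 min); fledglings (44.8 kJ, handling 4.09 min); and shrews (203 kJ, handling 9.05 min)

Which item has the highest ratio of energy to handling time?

voles

Profitability E/h (kJ/min): voles = 345/5.4 = 63.9, mice = 256/10 = 25.6, fledglings = 44.8/4.09 = 11, shrews = 203/9.05 = 22.4.
Ranked: voles > mice > shrews > fledglings.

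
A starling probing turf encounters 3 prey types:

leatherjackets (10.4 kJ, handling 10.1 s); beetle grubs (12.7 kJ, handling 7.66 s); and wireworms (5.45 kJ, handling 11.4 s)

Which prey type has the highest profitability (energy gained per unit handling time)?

beetle grubs

Profitability E/h (kJ/s): leatherjackets = 10.4/10.1 = 1.03, beetle grubs = 12.7/7.66 = 1.66, wireworms = 5.45/11.4 = 0.478.
Ranked: beetle grubs > leatherjackets > wireworms.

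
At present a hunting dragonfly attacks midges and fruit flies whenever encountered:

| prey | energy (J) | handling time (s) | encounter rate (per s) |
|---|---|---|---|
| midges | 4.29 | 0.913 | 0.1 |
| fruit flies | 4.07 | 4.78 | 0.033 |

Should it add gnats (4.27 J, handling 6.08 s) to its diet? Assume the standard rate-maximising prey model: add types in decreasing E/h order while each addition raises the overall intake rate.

Current rate: (0.1×4.29 + 0.033×4.07)/(1 + 0.1×0.913 + 0.033×4.78) = 0.451 J/s.
gnats: E/h = 4.27/6.08 = 0.7023 J/s.
0.7023 > 0.451, so adding gnats raises the average — include it.

Yes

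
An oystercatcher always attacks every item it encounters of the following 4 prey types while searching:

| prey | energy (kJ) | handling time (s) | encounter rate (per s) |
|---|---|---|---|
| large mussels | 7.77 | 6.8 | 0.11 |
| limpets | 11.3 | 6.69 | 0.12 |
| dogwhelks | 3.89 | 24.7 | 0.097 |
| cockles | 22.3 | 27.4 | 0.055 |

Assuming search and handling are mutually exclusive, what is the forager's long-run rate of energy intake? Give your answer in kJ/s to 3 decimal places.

R = Σλ_iE_i / (1 + Σλ_ih_i)
Numerator: 0.11×7.77 + 0.12×11.3 + 0.097×3.89 + 0.055×22.3 = 3.815
Denominator: 1 + 0.11×6.8 + 0.12×6.69 + 0.097×24.7 + 0.055×27.4 = 6.454
R = 3.815/6.454 = 0.5911 kJ/s

0.591 kJ/s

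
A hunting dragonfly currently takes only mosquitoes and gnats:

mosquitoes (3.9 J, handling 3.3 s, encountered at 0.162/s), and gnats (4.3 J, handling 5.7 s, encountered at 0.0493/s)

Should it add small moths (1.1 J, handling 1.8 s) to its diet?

Yes

Current rate: (0.162×3.9 + 0.0493×4.3)/(1 + 0.162×3.3 + 0.0493×5.7) = 0.4647 J/s.
small moths: E/h = 1.1/1.8 = 0.6111 J/s.
0.6111 > 0.4647, so adding small moths raises the average — include it.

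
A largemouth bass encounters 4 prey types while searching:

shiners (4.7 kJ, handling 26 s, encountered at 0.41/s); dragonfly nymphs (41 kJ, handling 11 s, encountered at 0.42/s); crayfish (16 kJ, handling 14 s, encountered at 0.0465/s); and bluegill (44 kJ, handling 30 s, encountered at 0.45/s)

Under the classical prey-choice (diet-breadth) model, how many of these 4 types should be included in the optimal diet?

1

E/h in descending order: dragonfly nymphs 3.73, bluegill 1.47, crayfish 1.14, shiners 0.181 kJ/s. The optimal diet is the largest prefix of this list for which every included type satisfies E_i/h_i > R on the types above it.
Rate on top 1: 3.064. bluegill: 1.47 < 3.064 → exclude; stop.
Optimal diet: dragonfly nymphs — 1 of 4 types.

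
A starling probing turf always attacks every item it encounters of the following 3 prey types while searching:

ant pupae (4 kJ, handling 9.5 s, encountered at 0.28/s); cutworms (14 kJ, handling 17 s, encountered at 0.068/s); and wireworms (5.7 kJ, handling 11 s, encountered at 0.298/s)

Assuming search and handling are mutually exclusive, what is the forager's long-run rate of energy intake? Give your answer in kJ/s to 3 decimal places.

0.466 kJ/s

Energy encountered per unit search time: 0.28×4 + 0.068×14 + 0.298×5.7 = 3.771 kJ/s.
Handling time per unit search time: 0.28×9.5 + 0.068×17 + 0.298×11 = 7.094.
Rate = 3.771/(1 + 7.094) = 0.4659 kJ/s.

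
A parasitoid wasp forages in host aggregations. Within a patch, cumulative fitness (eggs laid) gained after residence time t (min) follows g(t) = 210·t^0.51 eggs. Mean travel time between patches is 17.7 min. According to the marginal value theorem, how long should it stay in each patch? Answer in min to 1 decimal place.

18.4 min

Maximise g(t)/(T+t): set derivative to zero → g'(t)(T+t) = g(t).
g'(t) = 0.51·210·t^-0.49. Setting 0.51·210·t^-0.49 = 210·t^0.51/(17.7+t) gives 0.51(17.7+t) = t, so 0.49·t = 0.51×17.7.
t* = 0.51×17.7/0.49 = 18.42 min.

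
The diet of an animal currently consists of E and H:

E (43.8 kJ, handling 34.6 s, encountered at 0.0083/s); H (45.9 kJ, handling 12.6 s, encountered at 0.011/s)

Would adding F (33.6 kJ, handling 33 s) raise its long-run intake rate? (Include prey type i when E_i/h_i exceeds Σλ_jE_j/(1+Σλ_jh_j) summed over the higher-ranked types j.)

Yes

Current rate: (0.0083×43.8 + 0.011×45.9)/(1 + 0.0083×34.6 + 0.011×12.6) = 0.6091 kJ/s.
Profitability of F: 33.6/33 = 1.018 kJ/s.
Since 1.018 > R, including F increases the long-run rate.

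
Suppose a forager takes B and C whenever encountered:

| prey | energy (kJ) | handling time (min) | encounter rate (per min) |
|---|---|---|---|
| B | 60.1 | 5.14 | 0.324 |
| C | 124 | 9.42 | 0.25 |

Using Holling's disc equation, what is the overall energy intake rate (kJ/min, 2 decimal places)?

Energy encountered per unit search time: 0.324×60.1 + 0.25×124 = 50.47 kJ/min.
Handling time per unit search time: 0.324×5.14 + 0.25×9.42 = 4.02.
Rate = 50.47/(1 + 4.02) = 10.05 kJ/min.

10.05 kJ/min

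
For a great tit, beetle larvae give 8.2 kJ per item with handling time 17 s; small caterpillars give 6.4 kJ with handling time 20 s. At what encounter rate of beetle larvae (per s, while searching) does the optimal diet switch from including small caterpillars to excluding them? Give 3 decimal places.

At the threshold, the rate on beetle larvae alone equals the profitability of small caterpillars: λ·8.2/(1 + λ·17) = 6.4/20 = 0.32.
Rearranging, λ(8.2 − 0.32×17) = 0.32, so λ = 0.32/2.76 = 0.1159 per s.

0.116 per s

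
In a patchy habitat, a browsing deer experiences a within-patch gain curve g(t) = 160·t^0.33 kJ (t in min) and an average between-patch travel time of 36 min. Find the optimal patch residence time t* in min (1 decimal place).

17.7 min

Maximise g(t)/(T+t): set derivative to zero → g'(t)(T+t) = g(t).
g'(t) = 0.33·160·t^-0.67. Setting 0.33·160·t^-0.67 = 160·t^0.33/(36+t) gives 0.33(36+t) = t, so 0.67·t = 0.33×36.
t* = 0.33×36/0.67 = 17.73 min.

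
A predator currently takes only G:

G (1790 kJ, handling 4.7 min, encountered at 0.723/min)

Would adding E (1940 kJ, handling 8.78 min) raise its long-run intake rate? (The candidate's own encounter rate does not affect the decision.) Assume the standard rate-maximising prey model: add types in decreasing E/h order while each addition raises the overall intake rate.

On G alone, R = ΣλE/(1+Σλh) = 1294/4.398 = 294.3 kJ/min.
E: E/h = 1940/8.78 = 221 kJ/min.
221 < 294.3, so adding E would lower the average — exclude it.

No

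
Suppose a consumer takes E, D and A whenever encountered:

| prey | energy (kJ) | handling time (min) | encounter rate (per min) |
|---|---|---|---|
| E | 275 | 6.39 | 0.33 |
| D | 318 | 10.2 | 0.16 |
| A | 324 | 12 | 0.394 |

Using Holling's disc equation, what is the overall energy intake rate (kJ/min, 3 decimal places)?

28.440 kJ/min

Energy encountered per unit search time: 0.33×275 + 0.16×318 + 0.394×324 = 269.3 kJ/min.
Handling time per unit search time: 0.33×6.39 + 0.16×10.2 + 0.394×12 = 8.469.
Rate = 269.3/(1 + 8.469) = 28.44 kJ/min.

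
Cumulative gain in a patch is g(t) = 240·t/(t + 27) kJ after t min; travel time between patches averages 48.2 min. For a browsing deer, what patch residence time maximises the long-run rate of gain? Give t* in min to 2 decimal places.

By the marginal value theorem, leave when the instantaneous gain rate g'(t) equals the habitat-wide average g(t)/(T + t).
g'(t) = 240·27/(t + 27)². Setting 240·27/(t+27)² = 240t/[(t+27)(48.2+t)] gives 27(48.2+t) = t(t+27), so t² = 27×48.2 = 1301.
t* = √1301 = 36.07 min.

36.07 min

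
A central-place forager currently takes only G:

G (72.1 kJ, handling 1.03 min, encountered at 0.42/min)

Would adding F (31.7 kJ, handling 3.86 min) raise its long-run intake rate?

Current rate: (0.42×72.1)/(1 + 0.42×1.03) = 21.14 kJ/min.
Profitability of F: 31.7/3.86 = 8.212 kJ/min.
Since 8.212 < R, time spent handling F is better spent searching.

No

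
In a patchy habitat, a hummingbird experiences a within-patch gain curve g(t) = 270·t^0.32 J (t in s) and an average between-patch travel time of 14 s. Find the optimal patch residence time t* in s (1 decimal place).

Maximise g(t)/(T+t): set derivative to zero → g'(t)(T+t) = g(t).
g'(t) = 0.32·270·t^-0.68. Setting 0.32·270·t^-0.68 = 270·t^0.32/(14+t) gives 0.32(14+t) = t, so 0.68·t = 0.32×14.
t* = 0.32×14/0.68 = 6.588 s.

6.6 s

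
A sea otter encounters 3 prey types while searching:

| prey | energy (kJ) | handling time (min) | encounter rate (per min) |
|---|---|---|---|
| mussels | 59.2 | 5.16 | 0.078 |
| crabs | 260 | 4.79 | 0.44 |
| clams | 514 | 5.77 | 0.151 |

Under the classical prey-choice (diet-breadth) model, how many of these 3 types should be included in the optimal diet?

Profitabilities (E/h, kJ/min): clams 89.1, crabs 54.3, mussels 11.5. Add prey in this order while the next type's profitability exceeds the intake rate on those already taken.
Rate on top 1: 41.48. crabs: 54.3 > 41.48 → include.
Rate on top 2: 48.26. mussels: 11.5 < 48.26 → exclude; stop.
Optimal diet: clams, crabs — 2 of 3 types.

2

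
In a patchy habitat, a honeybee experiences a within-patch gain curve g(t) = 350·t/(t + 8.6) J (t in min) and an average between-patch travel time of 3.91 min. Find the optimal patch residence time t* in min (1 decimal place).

5.8 min

Optimal t* satisfies g'(t*) = g(t*)/(T + t*).
g'(t) = 350·8.6/(t + 8.6)². Setting 350·8.6/(t+8.6)² = 350t/[(t+8.6)(3.91+t)] gives 8.6(3.91+t) = t(t+8.6), so t² = 8.6×3.91 = 33.63.
t* = √33.63 = 5.799 min.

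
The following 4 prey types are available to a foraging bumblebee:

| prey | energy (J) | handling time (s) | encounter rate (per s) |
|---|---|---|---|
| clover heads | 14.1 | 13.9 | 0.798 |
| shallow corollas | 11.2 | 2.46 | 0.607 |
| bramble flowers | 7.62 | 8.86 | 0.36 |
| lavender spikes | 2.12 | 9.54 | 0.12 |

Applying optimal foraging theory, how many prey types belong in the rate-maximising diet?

1

E/h in descending order: shallow corollas 4.55, clover heads 1.01, bramble flowers 0.86, lavender spikes 0.222 J/s. The optimal diet is the largest prefix of this list for which every included type satisfies E_i/h_i > R on the types above it.
Rate on top 1: 2.727. clover heads: 1.01 < 2.727 → exclude; stop.
Optimal diet: shallow corollas — 1 of 4 types.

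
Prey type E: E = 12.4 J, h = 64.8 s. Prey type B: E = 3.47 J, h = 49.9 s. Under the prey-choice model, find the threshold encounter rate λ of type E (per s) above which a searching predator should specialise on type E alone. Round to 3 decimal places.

The zero-one rule: include type B iff E₂/h₂ > λE₁/(1+λh₁). Equality gives the switch point.
λE₁h₂ = E₂ + λE₂h₁ ⇒ λ = E₂/(E₁h₂ − E₂h₁) = 3.47/(618.8 − 224.9) = 0.008809 per s.

0.009 per s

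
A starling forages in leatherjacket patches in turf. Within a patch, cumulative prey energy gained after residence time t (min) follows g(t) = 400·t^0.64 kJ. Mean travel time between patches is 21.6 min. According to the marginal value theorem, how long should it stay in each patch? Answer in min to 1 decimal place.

38.4 min

Maximise g(t)/(T+t): set derivative to zero → g'(t)(T+t) = g(t).
g'(t) = 0.64·400·t^-0.36. Setting 0.64·400·t^-0.36 = 400·t^0.64/(21.6+t) gives 0.64(21.6+t) = t, so 0.36·t = 0.64×21.6.
t* = 0.64×21.6/0.36 = 38.4 min.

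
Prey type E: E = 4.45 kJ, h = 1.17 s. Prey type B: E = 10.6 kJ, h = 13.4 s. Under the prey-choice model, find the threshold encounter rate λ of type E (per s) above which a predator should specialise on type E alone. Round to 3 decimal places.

Drop type B once their profitability E₂/h₂ falls below the rate achievable on type E alone: E₂/h₂ = λE₁/(1 + λh₁).
Solve for λ: λE₁h₂ = E₂(1 + λh₁) → λ(E₁h₂ − E₂h₁) = E₂ → λ = E₂/(E₁h₂ − E₂h₁).
λ = 10.6/(4.45×13.4 − 10.6×1.17) = 10.6/47.23 = 0.2244 per s.

0.224 per s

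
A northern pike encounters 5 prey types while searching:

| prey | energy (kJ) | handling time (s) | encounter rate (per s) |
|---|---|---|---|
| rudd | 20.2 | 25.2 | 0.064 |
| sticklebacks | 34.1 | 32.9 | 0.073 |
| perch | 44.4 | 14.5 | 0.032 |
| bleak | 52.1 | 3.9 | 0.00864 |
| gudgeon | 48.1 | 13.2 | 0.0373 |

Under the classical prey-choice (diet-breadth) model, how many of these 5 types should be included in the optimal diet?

3

E/h in descending order: bleak 13.4, gudgeon 3.64, perch 3.06, sticklebacks 1.04, rudd 0.802 kJ/s. The optimal diet is the largest prefix of this list for which every included type satisfies E_i/h_i > R on the types above it.
Rate on top 1: 0.4355. gudgeon: 3.64 > 0.4355 → include.
Rate on top 2: 1.471. perch: 3.06 > 1.471 → include.
Rate on top 3: 1.842. sticklebacks: 1.04 < 1.842 → exclude; stop.
Optimal diet: bleak, gudgeon, perch — 3 of 5 types.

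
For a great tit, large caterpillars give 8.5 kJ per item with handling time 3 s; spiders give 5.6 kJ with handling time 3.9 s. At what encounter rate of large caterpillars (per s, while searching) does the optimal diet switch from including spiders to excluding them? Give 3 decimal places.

The zero-one rule: include spiders iff E₂/h₂ > λE₁/(1+λh₁). Equality gives the switch point.
λE₁h₂ = E₂ + λE₂h₁ ⇒ λ = E₂/(E₁h₂ − E₂h₁) = 5.6/(33.15 − 16.8) = 0.3425 per s.

0.343 per s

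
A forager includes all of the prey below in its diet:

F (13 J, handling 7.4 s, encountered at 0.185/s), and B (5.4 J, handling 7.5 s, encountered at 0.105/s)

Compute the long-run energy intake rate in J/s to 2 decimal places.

0.94 J/s

R = (0.185×13 + 0.105×5.4) / (1 + 0.185×7.4 + 0.105×7.5) = 2.972/3.156 = 0.9415 J/s.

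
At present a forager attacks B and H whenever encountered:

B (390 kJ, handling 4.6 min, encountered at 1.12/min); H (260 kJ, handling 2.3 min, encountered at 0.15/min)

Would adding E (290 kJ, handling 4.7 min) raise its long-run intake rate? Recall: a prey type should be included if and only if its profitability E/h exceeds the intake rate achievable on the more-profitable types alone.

No

Current rate: (1.12×390 + 0.15×260)/(1 + 1.12×4.6 + 0.15×2.3) = 73.23 kJ/min.
Profitability of E: 290/4.7 = 61.7 kJ/min.
Since 61.7 < R, time spent handling E is better spent searching.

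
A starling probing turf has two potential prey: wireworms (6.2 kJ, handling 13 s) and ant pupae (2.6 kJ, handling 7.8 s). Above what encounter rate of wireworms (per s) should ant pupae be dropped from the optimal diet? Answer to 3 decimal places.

At the threshold, the rate on wireworms alone equals the profitability of ant pupae: λ·6.2/(1 + λ·13) = 2.6/7.8 = 0.3333.
Rearranging, λ(6.2 − 0.3333×13) = 0.3333, so λ = 0.3333/1.867 = 0.1786 per s.

0.179 per s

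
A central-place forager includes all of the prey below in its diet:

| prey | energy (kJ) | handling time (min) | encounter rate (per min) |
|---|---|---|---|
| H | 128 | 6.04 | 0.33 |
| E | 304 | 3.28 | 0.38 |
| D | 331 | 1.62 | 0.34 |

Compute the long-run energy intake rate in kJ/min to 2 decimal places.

R = Σλ_iE_i / (1 + Σλ_ih_i)
Numerator: 0.33×128 + 0.38×304 + 0.34×331 = 270.3
Denominator: 1 + 0.33×6.04 + 0.38×3.28 + 0.34×1.62 = 4.79
R = 270.3/4.79 = 56.43 kJ/min

56.43 kJ/min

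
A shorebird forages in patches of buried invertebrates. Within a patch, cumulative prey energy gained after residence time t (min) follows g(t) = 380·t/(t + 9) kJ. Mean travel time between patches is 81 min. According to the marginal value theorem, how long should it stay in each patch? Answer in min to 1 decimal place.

Optimal t* satisfies g'(t*) = g(t*)/(T + t*).
g'(t) = 380·9/(t + 9)². Setting 380·9/(t+9)² = 380t/[(t+9)(81+t)] gives 9(81+t) = t(t+9), so t² = 9×81 = 729.
t* = √729 = 27 min.

27.0 min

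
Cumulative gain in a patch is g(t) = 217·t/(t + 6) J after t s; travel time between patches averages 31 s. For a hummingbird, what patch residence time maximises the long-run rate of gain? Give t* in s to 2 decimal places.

13.64 s

By the marginal value theorem, leave when the instantaneous gain rate g'(t) equals the habitat-wide average g(t)/(T + t).
g'(t) = 217·6/(t + 6)². Setting 217·6/(t+6)² = 217t/[(t+6)(31+t)] gives 6(31+t) = t(t+6), so t² = 6×31 = 186.
t* = √186 = 13.64 s.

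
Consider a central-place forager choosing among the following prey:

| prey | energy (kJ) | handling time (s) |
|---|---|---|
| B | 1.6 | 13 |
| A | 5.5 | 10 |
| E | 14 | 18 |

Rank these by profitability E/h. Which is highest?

E

In descending order of E/h:
E: 14/18 = 0.778 kJ/s
A: 5.5/10 = 0.55 kJ/s
B: 1.6/13 = 0.123 kJ/s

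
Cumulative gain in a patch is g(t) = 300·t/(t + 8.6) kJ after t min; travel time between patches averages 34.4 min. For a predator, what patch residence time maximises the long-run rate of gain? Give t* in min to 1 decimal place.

By the marginal value theorem, leave when the instantaneous gain rate g'(t) equals the habitat-wide average g(t)/(T + t).
g'(t) = 300·8.6/(t + 8.6)². Setting 300·8.6/(t+8.6)² = 300t/[(t+8.6)(34.4+t)] gives 8.6(34.4+t) = t(t+8.6), so t² = 8.6×34.4 = 295.8.
t* = √295.8 = 17.2 min.

17.2 min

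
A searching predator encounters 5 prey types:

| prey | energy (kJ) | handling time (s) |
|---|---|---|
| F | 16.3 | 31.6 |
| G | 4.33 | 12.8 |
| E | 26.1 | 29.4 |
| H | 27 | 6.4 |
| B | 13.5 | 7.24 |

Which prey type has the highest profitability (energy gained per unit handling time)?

H

In descending order of E/h:
H: 27/6.4 = 4.22 kJ/s
B: 13.5/7.24 = 1.86 kJ/s
E: 26.1/29.4 = 0.888 kJ/s
F: 16.3/31.6 = 0.516 kJ/s
G: 4.33/12.8 = 0.338 kJ/s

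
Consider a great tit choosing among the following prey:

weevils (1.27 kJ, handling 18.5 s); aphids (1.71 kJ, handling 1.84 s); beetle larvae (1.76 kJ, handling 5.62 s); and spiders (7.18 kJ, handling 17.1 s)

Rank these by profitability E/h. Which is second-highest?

spiders

In descending order of E/h:
aphids: 1.71/1.84 = 0.929 kJ/s
spiders: 7.18/17.1 = 0.42 kJ/s
beetle larvae: 1.76/5.62 = 0.313 kJ/s
weevils: 1.27/18.5 = 0.0686 kJ/s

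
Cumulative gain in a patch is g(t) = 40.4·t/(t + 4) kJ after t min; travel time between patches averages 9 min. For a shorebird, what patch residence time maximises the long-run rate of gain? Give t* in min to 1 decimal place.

6.0 min

By the marginal value theorem, leave when the instantaneous gain rate g'(t) equals the habitat-wide average g(t)/(T + t).
g'(t) = 40.4·4/(t + 4)². Setting 40.4·4/(t+4)² = 40.4t/[(t+4)(9+t)] gives 4(9+t) = t(t+4), so t² = 4×9 = 36.
t* = √36 = 6 min.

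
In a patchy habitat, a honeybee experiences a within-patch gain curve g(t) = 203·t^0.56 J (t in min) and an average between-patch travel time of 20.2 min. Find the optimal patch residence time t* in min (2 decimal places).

25.71 min

By the marginal value theorem, leave when the instantaneous gain rate g'(t) equals the habitat-wide average g(t)/(T + t).
g'(t) = 0.56·203·t^-0.44. Setting 0.56·203·t^-0.44 = 203·t^0.56/(20.2+t) gives 0.56(20.2+t) = t, so 0.44·t = 0.56×20.2.
t* = 0.56×20.2/0.44 = 25.71 min.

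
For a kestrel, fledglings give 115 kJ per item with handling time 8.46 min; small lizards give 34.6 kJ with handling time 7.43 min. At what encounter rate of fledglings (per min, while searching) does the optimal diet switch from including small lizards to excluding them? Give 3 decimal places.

The zero-one rule: include small lizards iff E₂/h₂ > λE₁/(1+λh₁). Equality gives the switch point.
λE₁h₂ = E₂ + λE₂h₁ ⇒ λ = E₂/(E₁h₂ − E₂h₁) = 34.6/(854.4 − 292.7) = 0.06159 per min.

0.062 per min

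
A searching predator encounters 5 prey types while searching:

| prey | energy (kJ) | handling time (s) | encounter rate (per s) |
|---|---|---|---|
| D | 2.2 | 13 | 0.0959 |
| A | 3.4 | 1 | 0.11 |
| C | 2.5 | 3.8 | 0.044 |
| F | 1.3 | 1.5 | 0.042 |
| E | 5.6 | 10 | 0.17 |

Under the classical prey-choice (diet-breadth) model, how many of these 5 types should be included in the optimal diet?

4

E/h in descending order: A 3.4, F 0.867, C 0.658, E 0.56, D 0.169 kJ/s. The optimal diet is the largest prefix of this list for which every included type satisfies E_i/h_i > R on the types above it.
Rate on top 1: 0.3369. F: 0.867 > 0.3369 → include.
Rate on top 2: 0.3654. C: 0.658 > 0.3654 → include.
Rate on top 3: 0.4019. E: 0.56 > 0.4019 → include.
Rate on top 4: 0.4903. D: 0.169 < 0.4903 → exclude; stop.
Optimal diet: A, F, C, E — 4 of 5 types.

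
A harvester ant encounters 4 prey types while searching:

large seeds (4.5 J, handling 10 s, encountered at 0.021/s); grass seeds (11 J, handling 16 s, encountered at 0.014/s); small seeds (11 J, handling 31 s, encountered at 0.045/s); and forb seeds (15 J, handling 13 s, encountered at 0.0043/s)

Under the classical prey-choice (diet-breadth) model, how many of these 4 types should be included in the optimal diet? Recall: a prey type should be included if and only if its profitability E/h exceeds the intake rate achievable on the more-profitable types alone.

Profitabilities (E/h, J/s): forb seeds 1.15, grass seeds 0.688, large seeds 0.45, small seeds 0.355. Add prey in this order while the next type's profitability exceeds the intake rate on those already taken.
Rate on top 1: 0.06109. grass seeds: 0.688 > 0.06109 → include.
Rate on top 2: 0.1707. large seeds: 0.45 > 0.1707 → include.
Rate on top 3: 0.2101. small seeds: 0.355 > 0.2101 → include.
Optimal diet: forb seeds, grass seeds, large seeds, small seeds — 4 of 4 types.

4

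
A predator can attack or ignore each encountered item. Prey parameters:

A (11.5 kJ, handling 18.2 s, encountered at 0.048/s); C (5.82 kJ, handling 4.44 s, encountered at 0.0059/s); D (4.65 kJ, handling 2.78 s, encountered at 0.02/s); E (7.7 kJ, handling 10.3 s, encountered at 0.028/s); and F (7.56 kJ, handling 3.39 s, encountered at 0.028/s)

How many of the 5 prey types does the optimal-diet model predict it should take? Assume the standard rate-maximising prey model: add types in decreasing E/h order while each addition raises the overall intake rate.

Profitabilities (E/h, kJ/s): F 2.23, D 1.67, C 1.31, E 0.748, A 0.632. Add prey in this order while the next type's profitability exceeds the intake rate on those already taken.
Rate on top 1: 0.1933. D: 1.67 > 0.1933 → include.
Rate on top 2: 0.2648. C: 1.31 > 0.2648 → include.
Rate on top 3: 0.2881. E: 0.748 > 0.2881 → include.
Rate on top 4: 0.3785. A: 0.632 > 0.3785 → include.
Optimal diet: F, D, C, E, A — 5 of 5 types.

5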